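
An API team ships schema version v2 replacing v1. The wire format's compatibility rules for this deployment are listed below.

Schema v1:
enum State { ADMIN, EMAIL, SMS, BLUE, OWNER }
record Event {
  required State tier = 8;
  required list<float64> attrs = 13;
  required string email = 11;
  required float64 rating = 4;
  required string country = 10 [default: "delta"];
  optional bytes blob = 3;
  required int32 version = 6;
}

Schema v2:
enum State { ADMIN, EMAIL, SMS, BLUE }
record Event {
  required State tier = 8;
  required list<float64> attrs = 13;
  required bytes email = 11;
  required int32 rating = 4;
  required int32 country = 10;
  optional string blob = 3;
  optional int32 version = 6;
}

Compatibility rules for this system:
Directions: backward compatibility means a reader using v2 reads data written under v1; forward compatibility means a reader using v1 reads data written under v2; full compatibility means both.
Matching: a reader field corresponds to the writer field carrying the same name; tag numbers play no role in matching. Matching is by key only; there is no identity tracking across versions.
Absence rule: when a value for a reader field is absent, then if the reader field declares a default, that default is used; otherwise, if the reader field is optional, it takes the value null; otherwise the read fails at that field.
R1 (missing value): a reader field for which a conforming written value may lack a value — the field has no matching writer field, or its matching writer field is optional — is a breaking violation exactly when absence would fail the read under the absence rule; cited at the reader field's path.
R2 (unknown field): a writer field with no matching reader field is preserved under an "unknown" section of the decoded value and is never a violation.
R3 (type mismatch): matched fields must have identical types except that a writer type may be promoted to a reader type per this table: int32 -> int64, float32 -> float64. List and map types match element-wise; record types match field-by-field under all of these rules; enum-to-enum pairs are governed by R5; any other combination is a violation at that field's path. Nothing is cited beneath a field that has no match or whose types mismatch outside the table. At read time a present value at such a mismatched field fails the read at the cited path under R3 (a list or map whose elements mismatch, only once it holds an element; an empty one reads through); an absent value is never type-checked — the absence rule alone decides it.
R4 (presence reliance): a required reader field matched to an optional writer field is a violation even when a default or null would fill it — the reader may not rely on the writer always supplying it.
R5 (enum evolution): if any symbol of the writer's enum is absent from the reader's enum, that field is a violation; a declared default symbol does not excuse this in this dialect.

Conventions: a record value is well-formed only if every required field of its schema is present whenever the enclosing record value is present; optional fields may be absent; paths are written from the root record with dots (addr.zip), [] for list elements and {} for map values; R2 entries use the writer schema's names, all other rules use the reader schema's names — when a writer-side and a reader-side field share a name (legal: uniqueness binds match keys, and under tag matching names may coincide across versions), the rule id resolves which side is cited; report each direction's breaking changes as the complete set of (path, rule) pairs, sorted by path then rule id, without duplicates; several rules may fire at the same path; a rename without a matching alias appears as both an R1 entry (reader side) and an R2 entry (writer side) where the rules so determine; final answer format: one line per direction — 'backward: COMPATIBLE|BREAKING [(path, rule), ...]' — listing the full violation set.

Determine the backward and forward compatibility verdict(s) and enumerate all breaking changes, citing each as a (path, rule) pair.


the writer's type comes first in each Event pair
checking backward for Event: reader v2 against writer v1:
  State -> State, writer required: tier aligns to tier
  list<float64> -> list<float64>, writer required: attrs aligns to attrs
  string -> bytes, writer required: email aligns to email
  float64 -> int32, writer required: rating aligns to rating
  string -> int32, writer required: country aligns to country
  bytes -> string, writer optional: blob aligns to blob
  int32 -> int32, writer required: version aligns to version
  violation R3 at blob
  violation R3 at country
  violation R3 at email
  violation R3 at rating
  violation R5 at tier
  => backward: BREAKING (5)
checking forward for Event: reader v1 against writer v2:
  State -> State, writer required: tier aligns to tier
  list<float64> -> list<float64>, writer required: attrs aligns to attrs
  bytes -> string, writer required: email aligns to email
  int32 -> float64, writer required: rating aligns to rating
  int32 -> string, writer required: country aligns to country
  string -> bytes, writer optional: blob aligns to blob
  int32 -> int32, writer optional: version aligns to version
  violation R3 at blob
  violation R3 at country
  violation R3 at email
  violation R3 at rating
  violation R1 at version
  violation R4 at version
  => forward: BREAKING (6)

backward: BREAKING [(blob, R3), (country, R3), (email, R3), (rating, R3), (tier, R5)]; forward: BREAKING [(blob, R3), (country, R3), (email, R3), (rating, R3), (version, R1), (version, R4)]


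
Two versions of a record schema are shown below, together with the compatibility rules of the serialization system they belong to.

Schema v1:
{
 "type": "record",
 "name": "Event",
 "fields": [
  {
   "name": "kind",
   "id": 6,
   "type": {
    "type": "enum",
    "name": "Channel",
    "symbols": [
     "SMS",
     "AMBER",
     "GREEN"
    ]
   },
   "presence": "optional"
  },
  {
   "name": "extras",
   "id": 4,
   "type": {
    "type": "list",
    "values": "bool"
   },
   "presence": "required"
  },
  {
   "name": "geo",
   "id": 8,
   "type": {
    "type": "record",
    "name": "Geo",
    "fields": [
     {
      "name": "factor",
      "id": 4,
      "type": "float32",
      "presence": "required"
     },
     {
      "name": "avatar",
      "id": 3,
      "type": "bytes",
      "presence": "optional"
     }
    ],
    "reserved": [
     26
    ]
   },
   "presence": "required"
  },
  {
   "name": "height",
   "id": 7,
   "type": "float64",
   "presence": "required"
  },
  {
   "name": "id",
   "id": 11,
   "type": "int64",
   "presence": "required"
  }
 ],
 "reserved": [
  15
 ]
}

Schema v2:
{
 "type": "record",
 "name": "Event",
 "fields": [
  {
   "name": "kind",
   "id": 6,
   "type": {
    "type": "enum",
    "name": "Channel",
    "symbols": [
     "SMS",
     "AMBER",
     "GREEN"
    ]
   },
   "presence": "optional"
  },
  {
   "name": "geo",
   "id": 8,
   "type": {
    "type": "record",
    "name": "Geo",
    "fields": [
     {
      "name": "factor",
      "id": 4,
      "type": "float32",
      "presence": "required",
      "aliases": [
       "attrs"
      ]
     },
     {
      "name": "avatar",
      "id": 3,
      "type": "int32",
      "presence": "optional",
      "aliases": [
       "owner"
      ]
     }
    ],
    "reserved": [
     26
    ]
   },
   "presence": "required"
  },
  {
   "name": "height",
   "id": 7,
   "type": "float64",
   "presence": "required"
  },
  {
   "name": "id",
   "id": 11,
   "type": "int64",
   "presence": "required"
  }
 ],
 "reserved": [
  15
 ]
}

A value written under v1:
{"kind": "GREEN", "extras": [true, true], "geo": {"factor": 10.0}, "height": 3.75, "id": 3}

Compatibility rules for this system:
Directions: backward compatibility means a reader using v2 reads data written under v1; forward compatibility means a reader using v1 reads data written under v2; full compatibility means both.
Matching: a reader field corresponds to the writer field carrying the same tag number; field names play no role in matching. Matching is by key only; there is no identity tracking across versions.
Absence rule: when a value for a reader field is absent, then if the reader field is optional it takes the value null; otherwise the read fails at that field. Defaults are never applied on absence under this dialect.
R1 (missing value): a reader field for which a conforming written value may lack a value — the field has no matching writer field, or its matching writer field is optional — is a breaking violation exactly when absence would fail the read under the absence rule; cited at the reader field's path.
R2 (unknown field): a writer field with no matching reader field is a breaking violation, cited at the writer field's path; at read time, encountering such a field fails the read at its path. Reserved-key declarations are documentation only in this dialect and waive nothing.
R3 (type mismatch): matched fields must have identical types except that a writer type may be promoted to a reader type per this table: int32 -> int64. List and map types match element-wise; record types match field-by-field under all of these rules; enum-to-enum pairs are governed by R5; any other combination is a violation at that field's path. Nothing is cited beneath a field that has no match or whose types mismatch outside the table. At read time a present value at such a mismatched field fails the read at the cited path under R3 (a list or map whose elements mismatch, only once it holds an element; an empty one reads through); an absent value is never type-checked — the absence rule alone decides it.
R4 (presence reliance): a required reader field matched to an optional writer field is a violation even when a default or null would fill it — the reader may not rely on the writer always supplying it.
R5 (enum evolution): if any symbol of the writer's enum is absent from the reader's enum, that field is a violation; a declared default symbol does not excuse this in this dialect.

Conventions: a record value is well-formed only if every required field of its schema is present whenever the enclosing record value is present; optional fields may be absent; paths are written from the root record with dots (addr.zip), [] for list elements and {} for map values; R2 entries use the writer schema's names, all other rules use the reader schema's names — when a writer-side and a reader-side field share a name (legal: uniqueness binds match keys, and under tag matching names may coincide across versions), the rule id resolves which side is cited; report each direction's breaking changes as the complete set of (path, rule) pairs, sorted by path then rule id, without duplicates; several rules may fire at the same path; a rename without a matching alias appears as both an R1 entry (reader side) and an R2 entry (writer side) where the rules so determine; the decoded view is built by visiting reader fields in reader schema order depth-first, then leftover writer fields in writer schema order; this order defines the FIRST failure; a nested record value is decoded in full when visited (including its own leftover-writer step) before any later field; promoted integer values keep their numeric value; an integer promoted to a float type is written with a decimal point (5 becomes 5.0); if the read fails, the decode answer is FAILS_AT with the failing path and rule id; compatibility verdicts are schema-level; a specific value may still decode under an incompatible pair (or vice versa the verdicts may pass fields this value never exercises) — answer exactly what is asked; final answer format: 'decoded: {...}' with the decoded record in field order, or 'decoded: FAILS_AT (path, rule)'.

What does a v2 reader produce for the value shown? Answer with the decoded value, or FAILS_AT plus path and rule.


the writer's type comes first in each Event pair
decode (reader v2):
  kind := "GREEN"
  geo.factor := 10.0
  geo.avatar := null (absent, optional -> null)
  height := 3.75
  id := 3
  read fails at extras under R2 (unknown field)
  => FAILS_AT (extras, R2)
checking off the Event differences that do not matter here:
  field avatar in record Geo: type bytes changed to int32 -> changes Event's schema-level verdicts only — the decode of this value is the same

decoded: FAILS_AT (extras, R2)


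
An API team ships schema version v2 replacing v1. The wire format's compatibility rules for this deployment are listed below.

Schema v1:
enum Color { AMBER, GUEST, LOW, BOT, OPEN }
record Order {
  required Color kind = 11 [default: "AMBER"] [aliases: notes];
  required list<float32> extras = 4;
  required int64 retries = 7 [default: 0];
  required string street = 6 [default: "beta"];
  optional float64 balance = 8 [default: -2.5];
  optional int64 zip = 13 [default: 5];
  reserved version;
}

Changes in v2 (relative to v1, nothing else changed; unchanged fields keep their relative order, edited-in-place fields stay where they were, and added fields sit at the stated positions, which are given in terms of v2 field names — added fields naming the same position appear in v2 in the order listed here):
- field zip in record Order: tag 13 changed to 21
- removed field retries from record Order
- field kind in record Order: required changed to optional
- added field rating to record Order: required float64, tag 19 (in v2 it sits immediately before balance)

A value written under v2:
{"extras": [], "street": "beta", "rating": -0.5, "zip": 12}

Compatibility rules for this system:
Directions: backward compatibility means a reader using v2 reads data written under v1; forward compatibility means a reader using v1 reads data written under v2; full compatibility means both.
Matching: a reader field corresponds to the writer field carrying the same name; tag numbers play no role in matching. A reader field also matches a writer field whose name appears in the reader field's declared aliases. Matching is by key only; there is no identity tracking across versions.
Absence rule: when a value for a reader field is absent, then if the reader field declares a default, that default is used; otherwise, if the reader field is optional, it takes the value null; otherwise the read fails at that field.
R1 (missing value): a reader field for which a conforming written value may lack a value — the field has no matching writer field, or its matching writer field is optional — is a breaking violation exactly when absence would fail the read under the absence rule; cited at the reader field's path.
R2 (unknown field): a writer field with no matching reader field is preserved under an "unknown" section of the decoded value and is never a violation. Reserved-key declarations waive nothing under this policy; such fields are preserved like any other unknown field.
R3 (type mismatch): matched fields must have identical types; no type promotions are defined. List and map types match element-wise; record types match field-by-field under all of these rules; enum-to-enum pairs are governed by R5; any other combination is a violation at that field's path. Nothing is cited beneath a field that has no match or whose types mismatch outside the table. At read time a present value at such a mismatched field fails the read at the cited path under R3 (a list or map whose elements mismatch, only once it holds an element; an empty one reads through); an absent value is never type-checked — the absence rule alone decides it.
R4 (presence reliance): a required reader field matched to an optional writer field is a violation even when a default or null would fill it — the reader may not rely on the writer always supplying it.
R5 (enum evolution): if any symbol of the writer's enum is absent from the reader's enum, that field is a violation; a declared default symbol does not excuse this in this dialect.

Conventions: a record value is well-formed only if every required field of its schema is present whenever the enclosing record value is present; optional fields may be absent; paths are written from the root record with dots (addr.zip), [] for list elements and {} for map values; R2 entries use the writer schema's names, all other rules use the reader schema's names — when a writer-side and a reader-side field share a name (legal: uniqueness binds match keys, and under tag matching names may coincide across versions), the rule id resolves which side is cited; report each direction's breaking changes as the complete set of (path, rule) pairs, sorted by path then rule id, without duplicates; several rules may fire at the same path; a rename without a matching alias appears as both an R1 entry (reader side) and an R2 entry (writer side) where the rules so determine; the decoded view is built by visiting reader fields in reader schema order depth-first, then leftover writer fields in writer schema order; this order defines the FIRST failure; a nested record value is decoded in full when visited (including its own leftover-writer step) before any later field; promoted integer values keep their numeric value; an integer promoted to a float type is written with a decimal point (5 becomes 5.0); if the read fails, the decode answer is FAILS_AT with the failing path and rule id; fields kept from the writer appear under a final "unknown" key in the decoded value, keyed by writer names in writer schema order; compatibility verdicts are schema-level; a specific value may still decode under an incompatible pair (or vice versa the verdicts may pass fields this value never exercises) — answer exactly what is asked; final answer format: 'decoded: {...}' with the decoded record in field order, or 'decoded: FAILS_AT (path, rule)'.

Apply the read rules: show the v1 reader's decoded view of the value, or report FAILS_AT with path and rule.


decoded: {"kind": "AMBER", "extras": [], "retries": 0, "street": "beta", "balance": -2.5, "zip": 12, "unknown": {"rating": -0.5}}

arrows below run writer -> reader for Order
decode walk for Order under reader schema v1:
  kind := "AMBER" (no value, default fills)
  extras := []
  retries := 0 (no value, default fills)
  street := "beta"
  balance := -2.5 (no value, default fills)
  zip := 12
  writer rating: kept under "unknown"
  => decoded: {"kind": "AMBER", "extras": [], "retries": 0, "street": "beta", "balance": -2.5, "zip": 12, "unknown": {"rating": -0.5}}
ruling out the remaining Order differences:
  field zip in record Order: tag 13 changed to 21 -> inert under this dialect — no rule fires on Order and the result does not move
  removed field retries from record Order -> inert under this dialect — no rule fires on Order and the result does not move
  field kind in record Order: required changed to optional -> changes Order's schema-level verdicts only — the decode of this value is the same


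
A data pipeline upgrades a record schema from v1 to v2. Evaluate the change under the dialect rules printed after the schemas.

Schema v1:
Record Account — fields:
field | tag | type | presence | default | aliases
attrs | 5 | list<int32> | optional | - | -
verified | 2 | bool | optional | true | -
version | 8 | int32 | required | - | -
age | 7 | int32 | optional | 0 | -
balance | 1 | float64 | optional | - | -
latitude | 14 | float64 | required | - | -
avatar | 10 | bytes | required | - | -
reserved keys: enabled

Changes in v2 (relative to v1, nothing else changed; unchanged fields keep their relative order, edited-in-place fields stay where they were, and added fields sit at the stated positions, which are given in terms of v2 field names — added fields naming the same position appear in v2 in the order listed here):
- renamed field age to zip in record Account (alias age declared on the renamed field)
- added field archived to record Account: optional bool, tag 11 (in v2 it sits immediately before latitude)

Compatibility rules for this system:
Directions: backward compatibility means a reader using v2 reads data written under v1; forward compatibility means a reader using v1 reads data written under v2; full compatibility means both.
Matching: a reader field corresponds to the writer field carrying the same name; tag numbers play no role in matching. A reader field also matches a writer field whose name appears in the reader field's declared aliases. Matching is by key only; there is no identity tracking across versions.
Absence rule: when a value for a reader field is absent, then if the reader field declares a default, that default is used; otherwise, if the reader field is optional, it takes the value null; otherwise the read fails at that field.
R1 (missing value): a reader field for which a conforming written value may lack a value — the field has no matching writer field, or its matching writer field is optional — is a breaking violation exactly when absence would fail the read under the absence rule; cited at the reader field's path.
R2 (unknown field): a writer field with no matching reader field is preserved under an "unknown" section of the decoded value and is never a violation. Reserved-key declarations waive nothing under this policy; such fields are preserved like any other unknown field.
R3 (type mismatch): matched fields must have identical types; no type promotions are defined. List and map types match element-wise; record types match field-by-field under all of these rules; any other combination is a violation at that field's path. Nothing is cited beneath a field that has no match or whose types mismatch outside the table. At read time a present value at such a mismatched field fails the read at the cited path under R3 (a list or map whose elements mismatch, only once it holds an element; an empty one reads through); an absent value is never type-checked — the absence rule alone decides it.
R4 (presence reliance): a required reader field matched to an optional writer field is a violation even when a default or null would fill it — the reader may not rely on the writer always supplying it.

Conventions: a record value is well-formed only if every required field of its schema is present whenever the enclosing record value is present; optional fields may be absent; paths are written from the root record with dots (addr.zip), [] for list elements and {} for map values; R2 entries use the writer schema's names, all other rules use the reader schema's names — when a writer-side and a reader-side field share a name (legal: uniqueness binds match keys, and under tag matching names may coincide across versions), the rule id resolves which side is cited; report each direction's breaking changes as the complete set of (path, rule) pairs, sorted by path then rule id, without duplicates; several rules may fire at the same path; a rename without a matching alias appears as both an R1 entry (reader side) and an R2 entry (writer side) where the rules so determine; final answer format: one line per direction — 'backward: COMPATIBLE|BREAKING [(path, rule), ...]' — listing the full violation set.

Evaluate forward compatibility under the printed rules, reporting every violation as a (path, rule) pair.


in Account below, arrows point writer -> reader
forward pass over Account, reader schema v1, writer schema v2:
  attrs: list<int32> -> list<int32>, writer optional; from attrs
  verified: bool -> bool, writer optional; from verified
  version: int32 -> int32, writer required; from version
  age: no writer-side match
  balance: float64 -> float64, writer optional; from balance
  latitude: float64 -> float64, writer required; from latitude
  avatar: bytes -> bytes, writer required; from avatar
  writer zip: unknown to reader
  writer archived: unknown to reader
  nothing fires on Account: forward is COMPATIBLE
the rest of the Account diff is inert for this question:
  renamed field age to zip in record Account (alias age declared on the renamed field) -> no rule fires on it in Account's dialect; the asked verdict holds
  added field archived to record Account: optional bool, tag 11 (in v2 it sits immediately before latitude) -> no rule fires on it in Account's dialect; the asked verdict holds

forward: COMPATIBLE []


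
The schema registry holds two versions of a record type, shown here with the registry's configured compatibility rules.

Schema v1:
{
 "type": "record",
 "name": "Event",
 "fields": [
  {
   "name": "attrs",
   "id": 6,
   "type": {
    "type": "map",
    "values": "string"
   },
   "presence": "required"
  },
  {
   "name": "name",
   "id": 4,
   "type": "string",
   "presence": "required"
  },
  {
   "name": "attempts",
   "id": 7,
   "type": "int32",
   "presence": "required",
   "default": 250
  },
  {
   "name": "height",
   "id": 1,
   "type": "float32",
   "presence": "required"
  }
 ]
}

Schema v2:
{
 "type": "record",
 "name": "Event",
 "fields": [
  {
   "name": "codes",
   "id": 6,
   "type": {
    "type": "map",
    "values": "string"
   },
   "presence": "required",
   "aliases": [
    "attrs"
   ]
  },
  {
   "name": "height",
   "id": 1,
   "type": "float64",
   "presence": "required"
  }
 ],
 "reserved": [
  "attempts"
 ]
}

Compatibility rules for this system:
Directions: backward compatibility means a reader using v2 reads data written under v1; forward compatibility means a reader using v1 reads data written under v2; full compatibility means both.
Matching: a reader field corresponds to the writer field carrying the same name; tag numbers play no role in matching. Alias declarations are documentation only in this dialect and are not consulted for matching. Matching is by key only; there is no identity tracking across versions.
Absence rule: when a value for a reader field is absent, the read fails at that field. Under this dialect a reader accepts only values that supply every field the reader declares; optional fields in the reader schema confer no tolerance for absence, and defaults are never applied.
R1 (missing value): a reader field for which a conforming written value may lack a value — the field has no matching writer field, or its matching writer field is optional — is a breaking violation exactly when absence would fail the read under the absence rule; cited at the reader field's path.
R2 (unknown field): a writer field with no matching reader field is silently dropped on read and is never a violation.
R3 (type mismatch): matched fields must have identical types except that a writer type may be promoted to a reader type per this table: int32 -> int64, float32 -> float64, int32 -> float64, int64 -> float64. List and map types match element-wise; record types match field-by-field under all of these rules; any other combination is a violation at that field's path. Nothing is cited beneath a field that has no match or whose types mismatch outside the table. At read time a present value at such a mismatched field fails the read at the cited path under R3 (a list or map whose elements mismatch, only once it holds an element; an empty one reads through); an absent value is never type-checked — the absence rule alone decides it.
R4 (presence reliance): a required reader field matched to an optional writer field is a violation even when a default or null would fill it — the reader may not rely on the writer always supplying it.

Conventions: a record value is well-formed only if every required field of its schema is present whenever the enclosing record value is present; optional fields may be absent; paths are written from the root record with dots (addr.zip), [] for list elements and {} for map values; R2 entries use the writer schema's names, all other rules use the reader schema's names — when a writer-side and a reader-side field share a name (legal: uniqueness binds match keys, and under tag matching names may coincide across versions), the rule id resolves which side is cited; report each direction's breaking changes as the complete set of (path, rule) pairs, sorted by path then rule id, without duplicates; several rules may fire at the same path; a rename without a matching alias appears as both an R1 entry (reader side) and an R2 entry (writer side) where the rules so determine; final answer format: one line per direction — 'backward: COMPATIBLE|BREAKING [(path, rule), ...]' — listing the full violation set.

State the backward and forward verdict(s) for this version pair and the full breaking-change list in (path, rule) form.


in Event below, arrows point writer -> reader
checking backward for Event: reader v2 against writer v1:
  no writer field matches reader codes
  height <- height (float32 -> float64, writer required)
  leftover writer field: attrs
  leftover writer field: name
  leftover writer field: attempts
  violation R1 at codes
  backward on Event therefore BREAKING (1)
checking forward for Event: reader v1 against writer v2:
  no writer field matches reader attrs
  no writer field matches reader name
  no writer field matches reader attempts
  height <- height (float64 -> float32, writer required)
  leftover writer field: codes
  violation R1 at attempts
  violation R1 at attrs
  violation R3 at height
  violation R1 at name
  forward on Event therefore BREAKING (4)

backward: BREAKING [(codes, R1)]; forward: BREAKING [(attempts, R1), (attrs, R1), (height, R3), (name, R1)]


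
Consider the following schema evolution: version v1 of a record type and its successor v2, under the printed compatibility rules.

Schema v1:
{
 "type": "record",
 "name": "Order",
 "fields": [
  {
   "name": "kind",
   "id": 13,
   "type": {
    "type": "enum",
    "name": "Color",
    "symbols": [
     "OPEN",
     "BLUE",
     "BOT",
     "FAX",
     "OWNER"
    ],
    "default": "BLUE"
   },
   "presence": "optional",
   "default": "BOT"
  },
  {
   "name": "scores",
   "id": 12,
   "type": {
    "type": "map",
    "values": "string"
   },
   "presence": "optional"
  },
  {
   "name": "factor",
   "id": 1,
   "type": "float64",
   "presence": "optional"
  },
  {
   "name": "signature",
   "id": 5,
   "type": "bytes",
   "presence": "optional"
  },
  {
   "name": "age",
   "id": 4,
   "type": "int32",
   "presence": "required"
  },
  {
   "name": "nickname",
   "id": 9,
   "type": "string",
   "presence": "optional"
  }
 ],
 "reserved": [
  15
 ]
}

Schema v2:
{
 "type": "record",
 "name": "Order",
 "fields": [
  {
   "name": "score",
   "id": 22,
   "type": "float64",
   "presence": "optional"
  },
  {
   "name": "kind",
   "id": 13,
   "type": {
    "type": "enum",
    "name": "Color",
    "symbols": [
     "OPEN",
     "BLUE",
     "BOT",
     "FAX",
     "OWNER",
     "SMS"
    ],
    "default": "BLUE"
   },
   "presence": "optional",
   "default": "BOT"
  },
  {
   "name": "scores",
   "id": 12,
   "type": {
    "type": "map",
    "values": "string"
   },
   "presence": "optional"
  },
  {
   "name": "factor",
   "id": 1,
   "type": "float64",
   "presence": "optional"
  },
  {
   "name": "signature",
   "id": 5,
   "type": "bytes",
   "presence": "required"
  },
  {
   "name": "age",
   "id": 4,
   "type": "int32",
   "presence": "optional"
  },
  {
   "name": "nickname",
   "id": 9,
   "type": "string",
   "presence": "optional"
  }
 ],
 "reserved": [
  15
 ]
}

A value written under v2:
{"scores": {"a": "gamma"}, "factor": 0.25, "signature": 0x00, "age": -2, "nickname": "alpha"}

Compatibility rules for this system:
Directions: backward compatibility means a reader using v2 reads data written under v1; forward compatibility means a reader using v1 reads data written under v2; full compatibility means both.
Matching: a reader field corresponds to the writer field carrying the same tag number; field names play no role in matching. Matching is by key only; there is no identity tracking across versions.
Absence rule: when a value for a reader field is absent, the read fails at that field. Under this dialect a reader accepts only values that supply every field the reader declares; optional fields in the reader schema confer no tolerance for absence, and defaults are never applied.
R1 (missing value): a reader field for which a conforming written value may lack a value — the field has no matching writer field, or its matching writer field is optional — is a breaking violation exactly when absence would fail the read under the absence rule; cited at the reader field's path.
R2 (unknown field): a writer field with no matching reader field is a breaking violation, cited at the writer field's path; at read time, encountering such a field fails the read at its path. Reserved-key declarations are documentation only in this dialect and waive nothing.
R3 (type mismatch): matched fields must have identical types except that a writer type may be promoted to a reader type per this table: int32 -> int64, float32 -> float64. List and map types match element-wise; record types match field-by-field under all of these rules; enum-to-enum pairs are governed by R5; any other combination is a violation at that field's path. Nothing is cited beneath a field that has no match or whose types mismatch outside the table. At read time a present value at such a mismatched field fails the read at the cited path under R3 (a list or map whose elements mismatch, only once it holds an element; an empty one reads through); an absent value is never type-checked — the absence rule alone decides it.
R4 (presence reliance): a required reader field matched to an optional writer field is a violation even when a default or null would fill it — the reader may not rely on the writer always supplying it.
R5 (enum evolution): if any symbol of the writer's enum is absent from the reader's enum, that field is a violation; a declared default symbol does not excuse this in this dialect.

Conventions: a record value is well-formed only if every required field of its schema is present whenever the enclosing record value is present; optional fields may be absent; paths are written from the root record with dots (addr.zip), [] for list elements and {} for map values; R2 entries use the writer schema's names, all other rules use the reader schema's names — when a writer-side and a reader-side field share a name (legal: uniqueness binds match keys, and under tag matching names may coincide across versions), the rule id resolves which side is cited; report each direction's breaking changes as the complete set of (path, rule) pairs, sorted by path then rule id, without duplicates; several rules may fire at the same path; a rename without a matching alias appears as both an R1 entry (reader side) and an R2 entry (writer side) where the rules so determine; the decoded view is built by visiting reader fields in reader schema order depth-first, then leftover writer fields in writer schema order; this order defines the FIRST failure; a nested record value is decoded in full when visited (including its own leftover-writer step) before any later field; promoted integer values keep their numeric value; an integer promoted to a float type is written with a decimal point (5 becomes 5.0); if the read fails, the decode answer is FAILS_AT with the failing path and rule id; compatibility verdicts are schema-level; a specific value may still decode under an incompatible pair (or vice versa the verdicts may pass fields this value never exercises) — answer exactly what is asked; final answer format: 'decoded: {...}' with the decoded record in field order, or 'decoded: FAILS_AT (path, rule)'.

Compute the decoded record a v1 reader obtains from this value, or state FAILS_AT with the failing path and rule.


the writer's type comes first in each Order pair
decoding the Order value with the v1 reader:
  read fails at kind under R1 (no fill)
  => FAILS_AT (kind, R1)
checking off the Order differences that do not matter here:
  field signature in record Order: optional changed to required -> shifts the Order verdicts, not this decode
  added field score to record Order: optional float64, tag 22 (in v2 it sits immediately before kind) -> shifts the Order verdicts, not this decode
  field age in record Order: required changed to optional -> shifts the Order verdicts, not this decode

decoded: FAILS_AT (kind, R1)


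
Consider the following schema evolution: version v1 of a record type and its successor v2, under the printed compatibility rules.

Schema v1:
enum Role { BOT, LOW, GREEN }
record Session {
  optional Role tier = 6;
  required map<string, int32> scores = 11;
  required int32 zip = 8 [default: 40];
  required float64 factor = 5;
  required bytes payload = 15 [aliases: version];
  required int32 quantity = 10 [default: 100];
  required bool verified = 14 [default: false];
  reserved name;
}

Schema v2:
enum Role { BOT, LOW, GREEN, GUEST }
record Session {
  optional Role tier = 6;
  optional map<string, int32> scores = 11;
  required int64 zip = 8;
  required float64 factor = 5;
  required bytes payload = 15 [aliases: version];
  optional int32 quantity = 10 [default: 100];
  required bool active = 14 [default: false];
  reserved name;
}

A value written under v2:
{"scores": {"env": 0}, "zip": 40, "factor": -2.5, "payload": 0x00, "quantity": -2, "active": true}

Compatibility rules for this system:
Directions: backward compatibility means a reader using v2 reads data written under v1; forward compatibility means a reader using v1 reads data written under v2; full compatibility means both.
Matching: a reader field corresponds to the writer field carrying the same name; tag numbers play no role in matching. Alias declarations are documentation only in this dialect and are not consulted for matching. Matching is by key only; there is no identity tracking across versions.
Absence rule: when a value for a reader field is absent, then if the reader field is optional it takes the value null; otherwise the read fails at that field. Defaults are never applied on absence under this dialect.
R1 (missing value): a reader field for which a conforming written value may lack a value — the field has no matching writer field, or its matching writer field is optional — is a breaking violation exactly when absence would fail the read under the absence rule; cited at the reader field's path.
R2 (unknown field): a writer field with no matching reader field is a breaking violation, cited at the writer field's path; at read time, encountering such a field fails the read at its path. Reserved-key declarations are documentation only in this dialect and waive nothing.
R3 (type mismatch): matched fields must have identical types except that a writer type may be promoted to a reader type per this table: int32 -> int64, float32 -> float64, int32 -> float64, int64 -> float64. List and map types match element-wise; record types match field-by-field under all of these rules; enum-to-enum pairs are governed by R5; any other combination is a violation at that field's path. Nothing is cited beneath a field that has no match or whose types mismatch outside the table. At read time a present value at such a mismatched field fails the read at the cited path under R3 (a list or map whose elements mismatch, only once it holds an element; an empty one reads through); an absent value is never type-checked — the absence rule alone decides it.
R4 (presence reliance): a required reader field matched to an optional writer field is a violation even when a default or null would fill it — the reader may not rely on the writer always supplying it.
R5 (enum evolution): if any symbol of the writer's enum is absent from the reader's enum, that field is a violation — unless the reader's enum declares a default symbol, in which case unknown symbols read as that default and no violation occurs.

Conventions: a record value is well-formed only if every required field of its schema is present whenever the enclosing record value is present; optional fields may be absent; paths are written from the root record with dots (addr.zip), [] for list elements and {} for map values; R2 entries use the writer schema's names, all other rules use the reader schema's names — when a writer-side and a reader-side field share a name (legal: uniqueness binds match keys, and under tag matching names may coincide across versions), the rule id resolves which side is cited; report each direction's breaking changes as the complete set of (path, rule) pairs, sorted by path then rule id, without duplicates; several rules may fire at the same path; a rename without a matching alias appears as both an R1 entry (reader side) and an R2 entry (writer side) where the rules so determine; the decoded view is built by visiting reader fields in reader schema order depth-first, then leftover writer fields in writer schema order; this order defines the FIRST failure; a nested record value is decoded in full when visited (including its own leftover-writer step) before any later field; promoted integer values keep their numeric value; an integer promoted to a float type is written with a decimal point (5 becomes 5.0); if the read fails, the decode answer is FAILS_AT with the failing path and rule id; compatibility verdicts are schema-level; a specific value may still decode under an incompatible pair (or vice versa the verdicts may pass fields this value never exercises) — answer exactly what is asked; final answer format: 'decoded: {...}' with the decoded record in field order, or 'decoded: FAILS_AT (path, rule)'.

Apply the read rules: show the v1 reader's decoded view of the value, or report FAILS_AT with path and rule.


decoded: FAILS_AT (zip, R3)

the writer's type comes first in each Session pair
migrating the Session value to v1:
  tier := null (missing; optional => null)
  scores := {"env": 0}
  read fails at zip under R3
  => FAILS_AT (zip, R3)
diffs on Session not affecting the asked answer:
  enum Role (field tier in record Session): symbol GUEST added -> schema-level compatibility only; this Session value's decode is unchanged
  field quantity in record Session: required changed to optional -> schema-level compatibility only; this Session value's decode is unchanged
  field scores in record Session: required changed to optional -> schema-level compatibility only; this Session value's decode is unchanged
  renamed field verified to active in record Session -> schema-level compatibility only; this Session value's decode is unchanged
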